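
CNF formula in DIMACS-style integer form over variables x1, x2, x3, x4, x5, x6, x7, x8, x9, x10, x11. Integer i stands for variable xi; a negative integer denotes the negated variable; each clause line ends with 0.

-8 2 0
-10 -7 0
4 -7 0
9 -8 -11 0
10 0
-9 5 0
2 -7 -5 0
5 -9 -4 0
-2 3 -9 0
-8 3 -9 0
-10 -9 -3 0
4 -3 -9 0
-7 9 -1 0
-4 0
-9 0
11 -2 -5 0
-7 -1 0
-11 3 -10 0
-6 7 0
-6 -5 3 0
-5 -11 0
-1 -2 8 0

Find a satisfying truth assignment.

Unit propagation: (x10) forces x10 = True.
The clause (~x7) is unit: x7 must be False.
Unit propagation: (~x4) forces x4 = False.
The clause (~x9) is unit: x9 must be False.
Unit propagation: (~x6) forces x6 = False.
x5 occurs only negated in the remaining clauses — set x5 = False.
Set x1 = True and propagate.
Set x2 = False and propagate.
  then x8 is forced to False.
Set x3 = False and propagate.
  then x11 is forced to False.

x1=True, x2=False, x3=False, x4=False, x5=False, x6=False, x7=False, x8=False, x9=False, x10=True, x11=False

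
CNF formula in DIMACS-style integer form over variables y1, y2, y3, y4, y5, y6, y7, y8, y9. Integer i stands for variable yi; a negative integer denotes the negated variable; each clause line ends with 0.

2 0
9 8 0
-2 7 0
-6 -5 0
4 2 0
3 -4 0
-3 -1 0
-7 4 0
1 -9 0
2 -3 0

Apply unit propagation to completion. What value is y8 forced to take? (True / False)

True

(y2) is a unit clause: y2 = True.
In (!y2 || y7), !y2 is now false; y7 must hold, so y7 = True.
(!y7 || y4) with y7 = True leaves only y4, so y4 = True.
From (y3 || !y4) and y4 = True: y3 = True.
From (!y1 || !y3) and y3 = True: y1 = False.
From (y1 || !y9) and y1 = False: y9 = False.
From (y9 || y8) and y9 = False: y8 = True.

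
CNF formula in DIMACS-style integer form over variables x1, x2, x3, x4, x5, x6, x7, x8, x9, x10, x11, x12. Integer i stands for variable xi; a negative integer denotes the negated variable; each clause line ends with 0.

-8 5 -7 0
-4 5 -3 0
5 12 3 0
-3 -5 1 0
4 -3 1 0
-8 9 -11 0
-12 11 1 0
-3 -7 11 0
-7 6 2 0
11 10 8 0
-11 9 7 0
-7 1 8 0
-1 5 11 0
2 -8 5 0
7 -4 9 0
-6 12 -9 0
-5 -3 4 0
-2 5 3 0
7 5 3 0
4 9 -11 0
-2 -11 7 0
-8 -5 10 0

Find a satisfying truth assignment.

x1=True, x2=False, x3=False, x4=False, x5=True, x6=False, x7=False, x8=False, x9=True, x10=False, x11=True, x12=True

Try x1 = True.
Try x2 = False.
The remaining clauses are satisfied by x3 = False, x4 = False, x5 = True, x6 = False, x7 = False, x8 = False, x9 = True, x10 = False, x11 = True, x12 = True.
Every clause has at least one true literal under this assignment.
Check each clause:
  1. (!x7 || !x8 || x5) — !x8 is true.
  2. (!x4 || x5 || !x3) — x5 is true.
  3. (x5 || x3 || x12) — x12 is true.
  4. (!x5 || !x3 || x1) — x1 is true.
  5. (!x3 || x1 || x4) — x1 is true.
  6. (x9 || !x11 || !x8) — !x8 is true.
  7. (!x12 || x1 || x11) — x1 is true.
  8. (!x3 || !x7 || x11) — !x7 is true.
  9. (!x7 || x2 || x6) — !x7 is true.
  10. (x8 || x10 || x11) — x11 is true.
  11. (!x11 || x9 || x7) — x9 is true.
  12. (!x7 || x8 || x1) — x1 is true.
  13. (x11 || x5 || !x1) — x11 is true.
  14. (x5 || !x8 || x2) — !x8 is true.
  15. (x9 || !x4 || x7) — x9 is true.
  16. (!x9 || !x6 || x12) — !x6 is true.
  17. (!x5 || x4 || !x3) — !x3 is true.
  18. (x3 || !x2 || x5) — x5 is true.
  19. (x5 || x3 || x7) — x5 is true.
  20. (!x11 || x9 || x4) — x9 is true.
  21. (x7 || !x11 || !x2) — !x2 is true.
  22. (x10 || !x8 || !x5) — !x8 is true.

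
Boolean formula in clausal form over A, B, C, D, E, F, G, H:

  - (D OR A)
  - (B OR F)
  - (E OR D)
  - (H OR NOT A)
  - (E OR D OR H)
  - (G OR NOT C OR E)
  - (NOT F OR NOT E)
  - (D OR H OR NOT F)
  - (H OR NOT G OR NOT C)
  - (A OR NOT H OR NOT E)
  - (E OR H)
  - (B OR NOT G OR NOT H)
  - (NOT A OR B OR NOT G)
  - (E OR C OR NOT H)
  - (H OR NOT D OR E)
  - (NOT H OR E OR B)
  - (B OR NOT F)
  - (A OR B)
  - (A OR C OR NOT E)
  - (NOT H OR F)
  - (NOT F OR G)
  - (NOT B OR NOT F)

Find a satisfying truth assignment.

A = 0  B = 1  C = 1  D = 1  E = 1  F = 0  G = 0  H = 0

Check each clause:
  1. (A OR D) — D is true.
  2. (F OR B) — B is true.
  3. (D OR E) — D is true.
  4. (NOT A OR H) — NOT A is true.
  5. (D OR H OR E) — D is true.
  6. (G OR NOT C OR E) — E is true.
  7. (NOT F OR NOT E) — NOT F is true.
  8. (D OR NOT F OR H) — NOT F is true.
  9. (NOT G OR NOT C OR H) — NOT G is true.
  10. (A OR NOT E OR NOT H) — NOT H is true.
  11. (H OR E) — E is true.
  12. (B OR NOT H OR NOT G) — NOT H is true.
  13. (NOT G OR NOT A OR B) — NOT G is true.
  14. (E OR C OR NOT H) — NOT H is true.
  15. (H OR E OR NOT D) — E is true.
  16. (E OR B OR NOT H) — NOT H is true.
  17. (B OR NOT F) — NOT F is true.
  18. (A OR B) — B is true.
  19. (C OR NOT E OR A) — C is true.
  20. (F OR NOT H) — NOT H is true.
  21. (G OR NOT F) — NOT F is true.
  22. (NOT F OR NOT B) — NOT F is true.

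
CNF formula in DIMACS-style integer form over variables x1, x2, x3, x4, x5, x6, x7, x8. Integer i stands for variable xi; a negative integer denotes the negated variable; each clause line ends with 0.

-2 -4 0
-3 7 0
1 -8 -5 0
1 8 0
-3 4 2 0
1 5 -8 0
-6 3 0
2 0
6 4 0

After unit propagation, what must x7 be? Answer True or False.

True

Unit clause (x2) sets x2 = True.
(!x4 || !x2) with x2 = True leaves only !x4, so x4 = False.
From (x6 || x4) and x4 = False: x6 = True.
From (x3 || !x6) and x6 = True: x3 = True.
(x7 || !x3) with x3 = True leaves only x7, so x7 = True.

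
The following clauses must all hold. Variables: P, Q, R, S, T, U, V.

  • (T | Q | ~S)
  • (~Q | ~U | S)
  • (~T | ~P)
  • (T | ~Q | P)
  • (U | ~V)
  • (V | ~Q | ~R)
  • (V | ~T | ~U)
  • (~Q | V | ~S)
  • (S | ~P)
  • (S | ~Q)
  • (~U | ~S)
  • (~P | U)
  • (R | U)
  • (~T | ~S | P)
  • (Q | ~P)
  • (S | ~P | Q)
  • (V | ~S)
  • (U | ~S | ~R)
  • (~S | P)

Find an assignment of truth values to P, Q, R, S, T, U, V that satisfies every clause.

Try P = False.
  then S is forced to False.
  then Q is forced to False.
For the remaining variables, R = False, T = True, U = True, V = True works.
Every clause has at least one true literal under this assignment.

P=False, Q=False, R=False, S=False, T=True, U=True, V=True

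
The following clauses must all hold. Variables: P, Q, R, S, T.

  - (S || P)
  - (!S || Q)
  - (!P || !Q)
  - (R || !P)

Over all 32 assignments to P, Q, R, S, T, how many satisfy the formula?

6

Satisfying assignments:
  P=0 Q=1 R=0 S=1 T=0
  P=0 Q=1 R=0 S=1 T=1
  P=0 Q=1 R=1 S=1 T=0
  P=0 Q=1 R=1 S=1 T=1
  P=1 Q=0 R=1 S=0 T=0
  P=1 Q=0 R=1 S=0 T=1
That's 6 in total.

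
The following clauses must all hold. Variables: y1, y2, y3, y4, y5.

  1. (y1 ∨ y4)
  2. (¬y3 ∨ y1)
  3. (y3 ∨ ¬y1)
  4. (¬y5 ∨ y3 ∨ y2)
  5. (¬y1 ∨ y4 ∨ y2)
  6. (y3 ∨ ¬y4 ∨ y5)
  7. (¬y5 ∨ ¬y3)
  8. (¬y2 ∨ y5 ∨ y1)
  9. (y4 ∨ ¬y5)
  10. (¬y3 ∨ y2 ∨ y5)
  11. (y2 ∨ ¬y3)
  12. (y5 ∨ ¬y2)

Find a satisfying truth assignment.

y1 = False, y2 = True, y3 = False, y4 = True, y5 = True

Try y1 = False.
  then y4 is forced to True.
  then y3 is forced to False.
  then y5 is forced to True.
  then y2 is forced to True.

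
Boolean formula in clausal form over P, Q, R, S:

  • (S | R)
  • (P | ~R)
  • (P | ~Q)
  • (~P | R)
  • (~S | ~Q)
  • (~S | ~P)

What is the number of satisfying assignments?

3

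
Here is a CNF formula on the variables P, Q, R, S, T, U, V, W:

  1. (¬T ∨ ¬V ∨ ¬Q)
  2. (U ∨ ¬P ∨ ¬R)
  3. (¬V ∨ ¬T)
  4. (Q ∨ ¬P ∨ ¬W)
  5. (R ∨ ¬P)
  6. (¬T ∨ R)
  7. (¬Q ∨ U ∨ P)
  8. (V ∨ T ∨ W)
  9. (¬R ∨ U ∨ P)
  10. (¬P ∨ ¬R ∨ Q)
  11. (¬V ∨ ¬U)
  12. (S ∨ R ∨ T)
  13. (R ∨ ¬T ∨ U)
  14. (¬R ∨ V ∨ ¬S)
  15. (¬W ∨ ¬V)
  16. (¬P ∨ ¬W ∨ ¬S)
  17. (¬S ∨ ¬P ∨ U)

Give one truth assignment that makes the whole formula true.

P=F, Q=T, R=F, S=T, T=F, U=T, V=F, W=T

Set P = False and propagate.
For the remaining variables, Q = True, R = False, S = True, T = False, U = True, V = False, W = True works.
Every clause has at least one true literal under this assignment.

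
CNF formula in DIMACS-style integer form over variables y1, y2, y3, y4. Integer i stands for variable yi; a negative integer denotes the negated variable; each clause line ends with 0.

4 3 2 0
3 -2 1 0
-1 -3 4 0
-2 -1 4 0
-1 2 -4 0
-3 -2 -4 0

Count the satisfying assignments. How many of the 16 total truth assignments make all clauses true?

5

Satisfying assignments:
  y1=0 y2=0 y3=0 y4=1
  y1=0 y2=0 y3=1 y4=0
  y1=0 y2=0 y3=1 y4=1
  y1=0 y2=1 y3=1 y4=0
  y1=1 y2=1 y3=0 y4=1
Count: 5.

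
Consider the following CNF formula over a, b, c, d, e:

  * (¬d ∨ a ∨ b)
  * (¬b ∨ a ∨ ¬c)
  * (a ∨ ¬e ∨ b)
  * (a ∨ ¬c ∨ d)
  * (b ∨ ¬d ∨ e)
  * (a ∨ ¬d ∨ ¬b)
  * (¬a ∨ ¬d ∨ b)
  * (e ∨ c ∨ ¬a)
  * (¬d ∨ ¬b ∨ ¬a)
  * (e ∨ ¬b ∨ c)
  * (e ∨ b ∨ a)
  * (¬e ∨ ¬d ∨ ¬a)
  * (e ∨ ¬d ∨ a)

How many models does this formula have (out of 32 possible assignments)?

7

Satisfying assignments:
  a=F b=T c=F d=F e=T
  a=T b=F c=F d=F e=T
  a=T b=F c=T d=F e=F
  a=T b=F c=T d=F e=T
  a=T b=T c=F d=F e=T
  a=T b=T c=T d=F e=F
  a=T b=T c=T d=F e=T
That's 7 in total.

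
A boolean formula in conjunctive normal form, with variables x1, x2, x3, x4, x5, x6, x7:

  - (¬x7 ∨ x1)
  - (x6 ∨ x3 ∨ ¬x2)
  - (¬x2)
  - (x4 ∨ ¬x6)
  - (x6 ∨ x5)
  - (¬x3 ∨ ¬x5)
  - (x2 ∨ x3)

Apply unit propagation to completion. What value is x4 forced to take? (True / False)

True

(¬x2) is a unit clause: x2 = False.
(x2 ∨ x3): since x2 = False, the clause reduces to (x3). x3 = True.
In (¬x5 ∨ ¬x3), ¬x3 is now false; ¬x5 must hold, so x5 = False.
(x5 ∨ x6) with x5 = False leaves only x6, so x6 = True.
In (¬x6 ∨ x4), ¬x6 is now false; x4 must hold, so x4 = True.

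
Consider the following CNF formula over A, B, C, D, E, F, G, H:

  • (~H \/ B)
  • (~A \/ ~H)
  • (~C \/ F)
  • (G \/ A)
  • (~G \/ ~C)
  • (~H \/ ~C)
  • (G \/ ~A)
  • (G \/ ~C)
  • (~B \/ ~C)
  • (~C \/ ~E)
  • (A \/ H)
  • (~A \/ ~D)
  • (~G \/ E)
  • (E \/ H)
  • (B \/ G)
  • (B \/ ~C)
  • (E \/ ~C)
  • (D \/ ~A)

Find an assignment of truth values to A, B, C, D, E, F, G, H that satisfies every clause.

A=F, B=T, C=F, D=F, E=T, F=F, G=T, H=T

C occurs only negated in the remaining clauses — set C = False.
Try A = False.
  then G is forced to True.
  then H is forced to True.
  then B is forced to True.
  then E is forced to True.
D, F are now unconstrained; take D = False, F = False.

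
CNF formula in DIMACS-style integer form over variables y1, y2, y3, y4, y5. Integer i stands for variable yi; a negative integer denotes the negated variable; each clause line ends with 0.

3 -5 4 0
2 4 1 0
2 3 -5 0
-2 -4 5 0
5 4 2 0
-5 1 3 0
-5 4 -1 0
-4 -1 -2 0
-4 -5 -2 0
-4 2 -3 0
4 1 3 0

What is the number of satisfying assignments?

6

The models are:
  y1=0 y2=0 y3=0 y4=1 y5=0
  y1=0 y2=1 y3=1 y4=0 y5=0
  y1=0 y2=1 y3=1 y4=0 y5=1
  y1=1 y2=0 y3=0 y4=1 y5=0
  y1=1 y2=1 y3=0 y4=0 y5=0
  y1=1 y2=1 y3=1 y4=0 y5=0
Count: 6.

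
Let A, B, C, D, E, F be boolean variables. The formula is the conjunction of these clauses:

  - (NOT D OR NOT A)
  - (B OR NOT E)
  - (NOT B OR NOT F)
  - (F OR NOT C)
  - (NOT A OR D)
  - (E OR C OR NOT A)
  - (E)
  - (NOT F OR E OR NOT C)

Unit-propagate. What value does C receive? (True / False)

False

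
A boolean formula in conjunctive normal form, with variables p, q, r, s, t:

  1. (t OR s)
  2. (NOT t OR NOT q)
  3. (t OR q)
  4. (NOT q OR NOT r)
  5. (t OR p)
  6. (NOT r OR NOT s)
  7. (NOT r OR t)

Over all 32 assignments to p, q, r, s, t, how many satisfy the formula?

7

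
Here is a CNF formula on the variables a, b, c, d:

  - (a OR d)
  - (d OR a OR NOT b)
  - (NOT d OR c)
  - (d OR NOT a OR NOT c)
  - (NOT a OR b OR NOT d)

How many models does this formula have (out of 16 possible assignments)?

The models are:
  a=0 b=0 c=1 d=1
  a=0 b=1 c=1 d=1
  a=1 b=0 c=0 d=0
  a=1 b=1 c=0 d=0
  a=1 b=1 c=1 d=1
Count: 5.

5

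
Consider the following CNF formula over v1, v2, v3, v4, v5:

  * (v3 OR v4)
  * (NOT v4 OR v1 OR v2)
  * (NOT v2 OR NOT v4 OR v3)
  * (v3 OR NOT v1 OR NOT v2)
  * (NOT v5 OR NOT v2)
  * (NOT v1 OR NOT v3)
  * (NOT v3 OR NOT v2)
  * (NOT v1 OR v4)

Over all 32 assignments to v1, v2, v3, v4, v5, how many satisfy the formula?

4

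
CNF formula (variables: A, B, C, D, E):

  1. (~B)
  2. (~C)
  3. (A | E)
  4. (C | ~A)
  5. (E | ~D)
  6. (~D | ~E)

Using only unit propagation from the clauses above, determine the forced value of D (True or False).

False

(~B) stands alone — B = False.
Unit clause (~C) sets C = False.
From (~A | C) and C = False: A = False.
In (A | E), A is now false; E must hold, so E = True.
From (~D | ~E) and E = True: D = False.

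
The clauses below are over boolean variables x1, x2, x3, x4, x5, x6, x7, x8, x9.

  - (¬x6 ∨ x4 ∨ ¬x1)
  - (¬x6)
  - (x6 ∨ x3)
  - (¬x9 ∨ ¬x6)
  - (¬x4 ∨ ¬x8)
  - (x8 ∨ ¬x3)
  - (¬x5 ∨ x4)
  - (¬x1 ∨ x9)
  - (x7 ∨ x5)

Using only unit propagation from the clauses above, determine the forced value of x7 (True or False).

(¬x6) is a unit clause: x6 = False.
In (x6 ∨ x3), x6 is now false; x3 must hold, so x3 = True.
From (¬x3 ∨ x8) and x3 = True: x8 = True.
From (¬x4 ∨ ¬x8) and x8 = True: x4 = False.
From (¬x5 ∨ x4) and x4 = False: x5 = False.
(x7 ∨ x5): since x5 = False, the clause reduces to (x7). x7 = True.

True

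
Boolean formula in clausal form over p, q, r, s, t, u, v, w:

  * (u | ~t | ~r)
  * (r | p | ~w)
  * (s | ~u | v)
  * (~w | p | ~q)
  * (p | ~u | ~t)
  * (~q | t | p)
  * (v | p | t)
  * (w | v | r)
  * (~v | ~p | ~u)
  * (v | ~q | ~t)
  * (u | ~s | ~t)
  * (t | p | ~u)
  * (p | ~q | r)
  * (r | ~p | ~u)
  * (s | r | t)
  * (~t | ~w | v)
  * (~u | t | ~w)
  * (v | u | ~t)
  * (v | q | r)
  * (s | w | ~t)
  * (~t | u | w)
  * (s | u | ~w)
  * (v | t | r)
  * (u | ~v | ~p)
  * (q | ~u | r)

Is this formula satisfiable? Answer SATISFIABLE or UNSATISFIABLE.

Branch on p: take p = True.
For the remaining variables, q = False, r = True, s = True, t = False, u = True, v = False, w = False works.
So p = 1  q = 0  r = 1  s = 1  t = 0  u = 1  v = 0  w = 0 is a satisfying assignment.

SATISFIABLE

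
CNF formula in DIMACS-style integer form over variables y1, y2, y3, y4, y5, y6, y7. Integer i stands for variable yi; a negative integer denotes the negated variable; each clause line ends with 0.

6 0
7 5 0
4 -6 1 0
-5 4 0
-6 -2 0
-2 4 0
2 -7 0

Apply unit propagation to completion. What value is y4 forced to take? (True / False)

True

Unit clause (y6) sets y6 = True.
In (~y6 | ~y2), ~y6 is now false; ~y2 must hold, so y2 = False.
In (y2 | ~y7), y2 is now false; ~y7 must hold, so y7 = False.
(y5 | y7): since y7 = False, the clause reduces to (y5). y5 = True.
From (~y5 | y4) and y5 = True: y4 = True.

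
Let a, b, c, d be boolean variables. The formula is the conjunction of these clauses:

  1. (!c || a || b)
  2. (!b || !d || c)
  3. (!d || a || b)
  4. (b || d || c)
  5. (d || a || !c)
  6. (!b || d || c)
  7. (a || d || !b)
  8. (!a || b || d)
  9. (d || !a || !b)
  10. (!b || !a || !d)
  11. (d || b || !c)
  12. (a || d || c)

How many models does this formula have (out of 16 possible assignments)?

The models are:
  a=F b=T c=T d=T
  a=T b=F c=F d=T
  a=T b=F c=T d=T
That's 3 in total.

3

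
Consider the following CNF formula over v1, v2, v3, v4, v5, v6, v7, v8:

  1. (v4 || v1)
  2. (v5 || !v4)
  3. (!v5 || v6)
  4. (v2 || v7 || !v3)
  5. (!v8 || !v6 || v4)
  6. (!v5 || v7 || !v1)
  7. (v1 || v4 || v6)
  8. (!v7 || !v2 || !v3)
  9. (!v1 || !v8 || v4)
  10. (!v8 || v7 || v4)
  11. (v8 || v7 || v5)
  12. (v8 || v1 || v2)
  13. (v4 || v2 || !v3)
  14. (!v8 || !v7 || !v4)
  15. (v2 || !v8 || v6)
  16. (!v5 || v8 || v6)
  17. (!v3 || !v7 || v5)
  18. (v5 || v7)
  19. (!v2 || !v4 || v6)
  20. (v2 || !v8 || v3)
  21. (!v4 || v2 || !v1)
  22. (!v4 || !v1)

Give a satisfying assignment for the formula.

Try v1 = True.
  then v4 is forced to False.
  then v8 is forced to False.
The remaining clauses are satisfied by v2 = False, v3 = False, v5 = False, v6 = False, v7 = True.

v1=True  v2=False  v3=False  v4=False  v5=False  v6=False  v7=True  v8=False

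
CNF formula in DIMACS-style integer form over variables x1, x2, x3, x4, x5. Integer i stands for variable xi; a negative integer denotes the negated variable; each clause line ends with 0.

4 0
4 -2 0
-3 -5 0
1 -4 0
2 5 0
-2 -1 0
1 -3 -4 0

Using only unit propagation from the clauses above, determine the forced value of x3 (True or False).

False

(x4) is a unit clause: x4 = True.
In (NOT x4 OR x1), NOT x4 is now false; x1 must hold, so x1 = True.
(NOT x2 OR NOT x1) with x1 = True leaves only NOT x2, so x2 = False.
(x5 OR x2): since x2 = False, the clause reduces to (x5). x5 = True.
In (NOT x5 OR NOT x3), NOT x5 is now false; NOT x3 must hold, so x3 = False.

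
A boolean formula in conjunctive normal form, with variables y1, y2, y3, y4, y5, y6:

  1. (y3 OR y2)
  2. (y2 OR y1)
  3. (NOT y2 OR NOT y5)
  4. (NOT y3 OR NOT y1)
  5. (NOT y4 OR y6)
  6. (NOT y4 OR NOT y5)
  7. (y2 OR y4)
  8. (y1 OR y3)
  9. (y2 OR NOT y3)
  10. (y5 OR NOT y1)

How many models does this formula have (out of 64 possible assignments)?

3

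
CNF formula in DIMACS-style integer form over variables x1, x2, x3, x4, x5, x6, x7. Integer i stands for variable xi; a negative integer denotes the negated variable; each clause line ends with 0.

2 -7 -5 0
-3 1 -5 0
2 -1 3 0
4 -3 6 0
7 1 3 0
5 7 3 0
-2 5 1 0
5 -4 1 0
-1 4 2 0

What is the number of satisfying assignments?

Split on x1, then x3.
  x1=T, x3=T: 18 of the 32 assignments to (x2,x4,x5,x6,x7) work.
  x1=T, x3=F: x4, x6 free; 3 ways for (x2,x5,x7) × 2^2 = 12.
  x1=F, x3=T: remaining (x2,x4,x5,x6,x7) ∈ {(F,F,F,T,F); (F,F,F,T,T)} — 2.
  x1=F, x3=F: x6 free; 3 ways for (x2,x4,x5,x7) × 2^1 = 6.
Total: 18 + 12 + 2 + 6 = 38.

38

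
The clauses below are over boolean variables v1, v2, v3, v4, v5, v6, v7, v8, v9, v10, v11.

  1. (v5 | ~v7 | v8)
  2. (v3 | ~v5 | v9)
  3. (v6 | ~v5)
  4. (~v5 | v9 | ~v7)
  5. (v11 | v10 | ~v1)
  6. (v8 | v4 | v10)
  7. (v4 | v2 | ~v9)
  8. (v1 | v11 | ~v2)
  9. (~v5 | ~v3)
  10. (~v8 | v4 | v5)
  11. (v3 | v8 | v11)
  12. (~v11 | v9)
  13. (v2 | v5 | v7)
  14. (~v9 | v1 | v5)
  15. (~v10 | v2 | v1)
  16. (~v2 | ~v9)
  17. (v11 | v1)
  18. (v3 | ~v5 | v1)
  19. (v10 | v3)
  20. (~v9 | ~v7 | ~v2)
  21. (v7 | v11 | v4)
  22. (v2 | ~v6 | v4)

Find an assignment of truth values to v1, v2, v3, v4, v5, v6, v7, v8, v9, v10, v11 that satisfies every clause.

v1=T, v2=T, v3=T, v4=T, v5=F, v6=T, v7=F, v8=F, v9=F, v10=T, v11=F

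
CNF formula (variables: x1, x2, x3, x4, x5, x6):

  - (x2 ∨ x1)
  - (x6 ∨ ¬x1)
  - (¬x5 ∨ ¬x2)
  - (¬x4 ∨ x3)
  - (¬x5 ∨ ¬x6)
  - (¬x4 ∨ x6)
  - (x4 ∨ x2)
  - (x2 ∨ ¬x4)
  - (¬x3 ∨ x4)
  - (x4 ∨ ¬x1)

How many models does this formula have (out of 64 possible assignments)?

Satisfying assignments:
  x1=F x2=T x3=F x4=F x5=F x6=F
  x1=F x2=T x3=F x4=F x5=F x6=T
  x1=F x2=T x3=T x4=T x5=F x6=T
  x1=T x2=T x3=T x4=T x5=F x6=T
Count: 4.

4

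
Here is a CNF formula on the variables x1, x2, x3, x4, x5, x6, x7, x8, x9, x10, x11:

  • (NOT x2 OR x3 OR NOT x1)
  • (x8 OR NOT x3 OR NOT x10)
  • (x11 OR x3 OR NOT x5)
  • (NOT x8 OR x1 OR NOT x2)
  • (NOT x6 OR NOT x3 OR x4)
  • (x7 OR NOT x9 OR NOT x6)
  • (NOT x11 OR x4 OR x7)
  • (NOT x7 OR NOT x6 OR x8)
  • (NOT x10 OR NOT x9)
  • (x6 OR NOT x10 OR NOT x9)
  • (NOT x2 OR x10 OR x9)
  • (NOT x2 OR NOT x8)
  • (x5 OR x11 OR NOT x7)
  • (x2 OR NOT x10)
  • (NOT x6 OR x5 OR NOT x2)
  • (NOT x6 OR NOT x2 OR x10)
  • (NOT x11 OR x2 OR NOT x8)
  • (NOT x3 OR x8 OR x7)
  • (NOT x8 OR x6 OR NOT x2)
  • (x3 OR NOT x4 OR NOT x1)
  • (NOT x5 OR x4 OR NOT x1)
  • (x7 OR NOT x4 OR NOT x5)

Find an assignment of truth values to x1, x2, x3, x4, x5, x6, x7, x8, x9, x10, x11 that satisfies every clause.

Set x1 = True and propagate.
Try x2 = False.
  then x10 is forced to False.
The remaining clauses are satisfied by x3 = False, x4 = False, x5 = False, x6 = True, x7 = False, x8 = True, x9 = False, x11 = False.

x1=True, x2=False, x3=False, x4=False, x5=False, x6=True, x7=False, x8=True, x9=False, x10=False, x11=False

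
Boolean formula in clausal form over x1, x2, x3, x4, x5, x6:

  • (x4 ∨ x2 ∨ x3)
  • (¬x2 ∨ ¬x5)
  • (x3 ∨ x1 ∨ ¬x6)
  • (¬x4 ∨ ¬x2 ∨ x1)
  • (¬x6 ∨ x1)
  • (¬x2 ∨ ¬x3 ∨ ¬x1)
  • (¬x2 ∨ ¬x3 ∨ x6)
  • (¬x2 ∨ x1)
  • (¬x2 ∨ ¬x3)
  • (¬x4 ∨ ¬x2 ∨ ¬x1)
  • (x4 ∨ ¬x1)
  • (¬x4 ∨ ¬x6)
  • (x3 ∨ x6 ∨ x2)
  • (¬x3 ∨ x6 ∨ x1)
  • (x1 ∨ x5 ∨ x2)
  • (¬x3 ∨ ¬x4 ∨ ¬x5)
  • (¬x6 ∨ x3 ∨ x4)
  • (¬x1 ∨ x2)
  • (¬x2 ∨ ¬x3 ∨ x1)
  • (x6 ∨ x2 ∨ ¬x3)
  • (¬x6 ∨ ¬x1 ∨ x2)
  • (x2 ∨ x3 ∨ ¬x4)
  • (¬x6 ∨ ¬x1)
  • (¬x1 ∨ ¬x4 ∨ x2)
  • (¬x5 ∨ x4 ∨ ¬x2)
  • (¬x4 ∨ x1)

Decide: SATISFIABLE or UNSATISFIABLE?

UNSATISFIABLE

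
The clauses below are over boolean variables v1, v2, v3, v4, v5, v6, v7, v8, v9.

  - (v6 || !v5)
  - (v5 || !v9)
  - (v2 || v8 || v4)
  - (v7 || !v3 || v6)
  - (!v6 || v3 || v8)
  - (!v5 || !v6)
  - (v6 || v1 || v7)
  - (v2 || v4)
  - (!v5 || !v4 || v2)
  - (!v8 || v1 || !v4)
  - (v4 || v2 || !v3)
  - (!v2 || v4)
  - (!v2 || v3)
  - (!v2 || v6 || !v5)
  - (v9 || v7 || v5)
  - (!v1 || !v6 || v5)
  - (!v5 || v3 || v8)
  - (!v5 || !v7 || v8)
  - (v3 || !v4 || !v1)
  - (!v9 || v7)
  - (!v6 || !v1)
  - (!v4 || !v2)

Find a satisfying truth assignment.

v1=T, v2=F, v3=T, v4=T, v5=F, v6=F, v7=T, v8=F, v9=F

Check each clause:
  1. (v6 || !v5) — !v5 is true.
  2. (!v9 || v5) — !v9 is true.
  3. (v8 || v2 || v4) — v4 is true.
  4. (!v3 || v7 || v6) — v7 is true.
  5. (v8 || v3 || !v6) — !v6 is true.
  6. (!v6 || !v5) — !v6 is true.
  7. (v1 || v7 || v6) — v1 is true.
  8. (v2 || v4) — v4 is true.
  9. (!v5 || !v4 || v2) — !v5 is true.
  10. (!v4 || v1 || !v8) — !v8 is true.
  11. (v2 || v4 || !v3) — v4 is true.
  12. (!v2 || v4) — v4 is true.
  13. (v3 || !v2) — v3 is true.
  14. (v6 || !v5 || !v2) — !v5 is true.
  15. (v5 || v7 || v9) — v7 is true.
  16. (!v6 || !v1 || v5) — !v6 is true.
  17. (v3 || v8 || !v5) — v3 is true.
  18. (v8 || !v5 || !v7) — !v5 is true.
  19. (!v1 || !v4 || v3) — v3 is true.
  20. (!v9 || v7) — v7 is true.
  21. (!v1 || !v6) — !v6 is true.
  22. (!v2 || !v4) — !v2 is true.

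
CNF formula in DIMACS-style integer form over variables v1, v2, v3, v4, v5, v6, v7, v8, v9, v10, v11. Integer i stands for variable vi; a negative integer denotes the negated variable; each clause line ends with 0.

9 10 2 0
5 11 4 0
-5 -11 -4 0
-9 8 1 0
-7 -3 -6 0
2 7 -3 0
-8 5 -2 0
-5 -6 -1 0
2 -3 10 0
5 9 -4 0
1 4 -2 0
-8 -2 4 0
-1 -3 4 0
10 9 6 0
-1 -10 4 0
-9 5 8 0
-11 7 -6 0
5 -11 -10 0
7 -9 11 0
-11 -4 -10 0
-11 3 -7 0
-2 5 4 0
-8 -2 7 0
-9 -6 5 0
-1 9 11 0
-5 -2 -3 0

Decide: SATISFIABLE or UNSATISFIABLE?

SATISFIABLE

Set v1 = False and propagate.
Try v2 = False.
The remaining clauses are satisfied by v3 = False, v4 = True, v5 = True, v6 = True, v7 = False, v8 = False, v9 = False, v10 = True, v11 = False.
So v1=F, v2=F, v3=F, v4=T, v5=T, v6=T, v7=F, v8=F, v9=F, v10=T, v11=F is a satisfying assignment.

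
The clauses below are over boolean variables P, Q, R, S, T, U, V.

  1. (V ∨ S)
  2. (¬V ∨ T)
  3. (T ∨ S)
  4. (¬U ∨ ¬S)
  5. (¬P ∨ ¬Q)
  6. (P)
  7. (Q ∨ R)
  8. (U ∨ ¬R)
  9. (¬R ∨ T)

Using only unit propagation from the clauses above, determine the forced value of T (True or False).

(P) stands alone — P = True.
(¬P ∨ ¬Q) with P = True leaves only ¬Q, so Q = False.
(Q ∨ R): since Q = False, the clause reduces to (R). R = True.
(¬R ∨ U) with R = True leaves only U, so U = True.
(¬S ∨ ¬U) with U = True leaves only ¬S, so S = False.
From (S ∨ V) and S = False: V = True.
(¬V ∨ T): since V = True, the clause reduces to (T). T = True.

True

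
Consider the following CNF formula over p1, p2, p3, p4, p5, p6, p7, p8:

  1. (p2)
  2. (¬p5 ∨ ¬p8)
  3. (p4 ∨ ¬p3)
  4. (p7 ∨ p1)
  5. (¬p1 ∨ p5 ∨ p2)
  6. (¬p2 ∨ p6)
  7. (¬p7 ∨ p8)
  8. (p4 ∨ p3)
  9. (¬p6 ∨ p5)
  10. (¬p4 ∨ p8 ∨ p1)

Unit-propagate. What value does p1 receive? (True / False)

True

Unit clause (p2) sets p2 = True.
(p6 ∨ ¬p2) with p2 = True leaves only p6, so p6 = True.
From (¬p6 ∨ p5) and p6 = True: p5 = True.
(¬p5 ∨ ¬p8): since p5 = True, the clause reduces to (¬p8). p8 = False.
In (¬p7 ∨ p8), p8 is now false; ¬p7 must hold, so p7 = False.
In (p7 ∨ p1), p7 is now false; p1 must hold, so p1 = True.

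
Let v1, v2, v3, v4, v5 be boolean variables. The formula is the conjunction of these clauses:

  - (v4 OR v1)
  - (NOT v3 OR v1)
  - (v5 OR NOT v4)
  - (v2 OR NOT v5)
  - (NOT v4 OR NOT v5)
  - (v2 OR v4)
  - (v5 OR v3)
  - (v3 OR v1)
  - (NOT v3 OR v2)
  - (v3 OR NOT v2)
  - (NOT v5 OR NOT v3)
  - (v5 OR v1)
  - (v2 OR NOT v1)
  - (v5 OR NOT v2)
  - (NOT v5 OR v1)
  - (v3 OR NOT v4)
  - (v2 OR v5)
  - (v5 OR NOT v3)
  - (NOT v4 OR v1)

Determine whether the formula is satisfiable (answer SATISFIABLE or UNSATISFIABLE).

UNSATISFIABLE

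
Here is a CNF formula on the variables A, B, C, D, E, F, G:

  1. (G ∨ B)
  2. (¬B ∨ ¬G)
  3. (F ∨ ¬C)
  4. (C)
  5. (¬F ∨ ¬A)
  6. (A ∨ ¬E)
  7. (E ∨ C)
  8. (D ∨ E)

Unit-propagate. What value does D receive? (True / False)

(C) is a unit clause: C = True.
(F ∨ ¬C): since C = True, the clause reduces to (F). F = True.
(¬F ∨ ¬A): since F = True, the clause reduces to (¬A). A = False.
In (¬E ∨ A), A is now false; ¬E must hold, so E = False.
In (D ∨ E), E is now false; D must hold, so D = True.

True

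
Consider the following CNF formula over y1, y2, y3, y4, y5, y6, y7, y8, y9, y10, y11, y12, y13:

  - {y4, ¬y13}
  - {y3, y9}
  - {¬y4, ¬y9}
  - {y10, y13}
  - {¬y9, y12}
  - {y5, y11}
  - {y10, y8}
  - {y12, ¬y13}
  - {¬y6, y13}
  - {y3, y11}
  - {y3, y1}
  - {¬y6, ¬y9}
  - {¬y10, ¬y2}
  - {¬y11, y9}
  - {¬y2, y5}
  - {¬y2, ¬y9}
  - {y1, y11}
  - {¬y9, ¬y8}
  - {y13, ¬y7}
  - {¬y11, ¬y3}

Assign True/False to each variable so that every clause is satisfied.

y1=T, y2=F, y3=T, y4=T, y5=T, y6=T, y7=F, y8=T, y9=F, y10=T, y11=F, y12=T, y13=T

Check each clause:
  1. {y4, ¬y13} — y4 is true.
  2. {y3, y9} — y3 is true.
  3. {¬y4, ¬y9} — ¬y9 is true.
  4. {y10, y13} — y10 is true.
  5. {y12, ¬y9} — y12 is true.
  6. {y11, y5} — y5 is true.
  7. {y10, y8} — y8 is true.
  8. {¬y13, y12} — y12 is true.
  9. {y13, ¬y6} — y13 is true.
  10. {y3, y11} — y3 is true.
  11. {y3, y1} — y1 is true.
  12. {¬y9, ¬y6} — ¬y9 is true.
  13. {¬y10, ¬y2} — ¬y2 is true.
  14. {y9, ¬y11} — ¬y11 is true.
  15. {¬y2, y5} — y5 is true.
  16. {¬y9, ¬y2} — ¬y2 is true.
  17. {y1, y11} — y1 is true.
  18. {¬y9, ¬y8} — ¬y9 is true.
  19. {y13, ¬y7} — ¬y7 is true.
  20. {¬y3, ¬y11} — ¬y11 is true.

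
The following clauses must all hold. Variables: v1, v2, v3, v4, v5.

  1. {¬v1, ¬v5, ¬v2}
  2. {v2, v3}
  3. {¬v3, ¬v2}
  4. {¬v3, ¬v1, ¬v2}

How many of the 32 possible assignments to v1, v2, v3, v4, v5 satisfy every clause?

14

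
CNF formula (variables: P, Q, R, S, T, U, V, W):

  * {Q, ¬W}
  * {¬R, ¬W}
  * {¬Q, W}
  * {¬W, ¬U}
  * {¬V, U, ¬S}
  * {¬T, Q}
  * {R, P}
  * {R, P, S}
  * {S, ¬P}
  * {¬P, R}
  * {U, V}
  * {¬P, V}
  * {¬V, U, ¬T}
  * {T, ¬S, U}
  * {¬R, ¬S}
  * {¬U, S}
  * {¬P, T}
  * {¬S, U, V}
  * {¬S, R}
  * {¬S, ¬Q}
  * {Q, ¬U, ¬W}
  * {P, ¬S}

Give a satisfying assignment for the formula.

Set P = False and propagate.
  then R is forced to True.
  then W is forced to False.
  then Q is forced to False.
  then T is forced to False.
  then S is forced to False.
  then U is forced to False.
  then V is forced to True.
Check each clause:
  1. {Q, ¬W} — ¬W is true.
  2. {¬R, ¬W} — ¬W is true.
  3. {¬Q, W} — ¬Q is true.
  4. {¬W, ¬U} — ¬W is true.
  5. {U, ¬V, ¬S} — ¬S is true.
  6. {Q, ¬T} — ¬T is true.
  7. {R, P} — R is true.
  8. {R, P, S} — R is true.
  9. {S, ¬P} — ¬P is true.
  10. {¬P, R} — R is true.
  11. {V, U} — V is true.
  12. {V, ¬P} — ¬P is true.
  13. {U, ¬T, ¬V} — ¬T is true.
  14. {U, ¬S, T} — ¬S is true.
  15. {¬S, ¬R} — ¬S is true.
  16. {¬U, S} — ¬U is true.
  17. {T, ¬P} — ¬P is true.
  18. {¬S, V, U} — ¬S is true.
  19. {R, ¬S} — R is true.
  20. {¬S, ¬Q} — ¬S is true.
  21. {Q, ¬W, ¬U} — ¬W is true.
  22. {¬S, P} — ¬S is true.

P = False, Q = False, R = True, S = False, T = False, U = False, V = True, W = False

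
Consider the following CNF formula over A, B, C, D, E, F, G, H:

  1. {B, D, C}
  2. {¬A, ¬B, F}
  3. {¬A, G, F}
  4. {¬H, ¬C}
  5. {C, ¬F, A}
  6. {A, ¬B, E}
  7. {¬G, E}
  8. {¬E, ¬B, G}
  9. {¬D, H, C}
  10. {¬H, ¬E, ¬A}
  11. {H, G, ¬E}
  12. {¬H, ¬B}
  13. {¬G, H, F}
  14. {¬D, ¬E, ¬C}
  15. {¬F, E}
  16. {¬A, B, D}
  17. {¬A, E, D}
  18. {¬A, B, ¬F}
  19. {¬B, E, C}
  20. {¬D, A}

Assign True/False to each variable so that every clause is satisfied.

Branch on A: take A = True.
For the remaining variables, B = True, C = False, D = False, E = True, F = True, G = True, H = False works.
Every clause has at least one true literal under this assignment.
Check each clause:
  1. {D, C, B} — B is true.
  2. {¬A, F, ¬B} — F is true.
  3. {¬A, G, F} — F is true.
  4. {¬H, ¬C} — ¬H is true.
  5. {C, A, ¬F} — A is true.
  6. {¬B, A, E} — A is true.
  7. {E, ¬G} — E is true.
  8. {G, ¬E, ¬B} — G is true.
  9. {H, C, ¬D} — ¬D is true.
  10. {¬E, ¬H, ¬A} — ¬H is true.
  11. {G, H, ¬E} — G is true.
  12. {¬H, ¬B} — ¬H is true.
  13. {¬G, H, F} — F is true.
  14. {¬C, ¬D, ¬E} — ¬D is true.
  15. {¬F, E} — E is true.
  16. {D, ¬A, B} — B is true.
  17. {E, D, ¬A} — E is true.
  18. {¬A, ¬F, B} — B is true.
  19. {C, ¬B, E} — E is true.
  20. {A, ¬D} — A is true.

A=True, B=True, C=False, D=False, E=True, F=True, G=True, H=False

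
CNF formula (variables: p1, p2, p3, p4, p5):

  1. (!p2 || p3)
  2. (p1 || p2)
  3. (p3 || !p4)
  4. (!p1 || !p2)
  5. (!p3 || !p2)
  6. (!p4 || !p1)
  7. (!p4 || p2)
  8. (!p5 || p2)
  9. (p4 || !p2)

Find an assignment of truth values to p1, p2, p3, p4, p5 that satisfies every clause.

Pure literal: p5 appears only negated; assign p5 = False.
Try p1 = True.
  then p2 is forced to False.
  then p4 is forced to False.
p3 is now unconstrained; take p3 = True.
Every clause has at least one true literal under this assignment.
Check each clause:
  1. (p3 || !p2) — p3 is true.
  2. (p1 || p2) — p1 is true.
  3. (!p4 || p3) — p3 is true.
  4. (!p2 || !p1) — !p2 is true.
  5. (!p2 || !p3) — !p2 is true.
  6. (!p4 || !p1) — !p4 is true.
  7. (p2 || !p4) — !p4 is true.
  8. (p2 || !p5) — !p5 is true.
  9. (!p2 || p4) — !p2 is true.

p1 = T, p2 = F, p3 = T, p4 = F, p5 = F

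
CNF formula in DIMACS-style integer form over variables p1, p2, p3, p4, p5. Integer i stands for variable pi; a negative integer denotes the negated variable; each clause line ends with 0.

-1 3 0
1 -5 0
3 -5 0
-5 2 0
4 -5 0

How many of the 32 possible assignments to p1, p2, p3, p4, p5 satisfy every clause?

13

Split on p5, then p1.
  p5=1, p1=1: remaining (p2,p3,p4) ∈ {(1,1,1)} — 1.
  p5=1, p1=0: a clause becomes empty — 0.
  p5=0, p1=1: remaining (p2,p3,p4) ∈ {(0,1,0); (0,1,1); (1,1,0); (1,1,1)} — 4.
  p5=0, p1=0: p2, p3, p4 free → 2^3 = 8.
Total: 1 + 0 + 4 + 8 = 13.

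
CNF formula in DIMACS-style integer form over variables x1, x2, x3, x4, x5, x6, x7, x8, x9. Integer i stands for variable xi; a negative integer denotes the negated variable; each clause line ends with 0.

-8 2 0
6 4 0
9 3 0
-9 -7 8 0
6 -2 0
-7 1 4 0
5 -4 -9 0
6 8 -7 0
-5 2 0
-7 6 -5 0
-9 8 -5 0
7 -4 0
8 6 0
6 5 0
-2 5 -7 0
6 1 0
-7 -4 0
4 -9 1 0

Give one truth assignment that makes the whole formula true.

Pure literal: x1 appears only positively; assign x1 = True.
x6 occurs only positively in the remaining clauses — set x6 = True.
Branch on x2: take x2 = True.
Set x3 = False and propagate.
  then x9 is forced to True.
Try x4 = False.
For the remaining variables, x5 = False, x7 = False, x8 = True works.

x1 = True, x2 = True, x3 = False, x4 = False, x5 = False, x6 = True, x7 = False, x8 = True, x9 = True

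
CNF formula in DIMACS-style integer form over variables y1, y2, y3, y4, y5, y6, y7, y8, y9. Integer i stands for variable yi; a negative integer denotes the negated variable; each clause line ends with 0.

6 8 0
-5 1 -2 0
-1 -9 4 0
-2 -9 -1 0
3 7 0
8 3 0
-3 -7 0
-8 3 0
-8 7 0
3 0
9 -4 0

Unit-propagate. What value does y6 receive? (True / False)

(y3) is a unit clause: y3 = True.
From (!y3 || !y7) and y3 = True: y7 = False.
From (!y8 || y7) and y7 = False: y8 = False.
From (y6 || y8) and y8 = False: y6 = True.

True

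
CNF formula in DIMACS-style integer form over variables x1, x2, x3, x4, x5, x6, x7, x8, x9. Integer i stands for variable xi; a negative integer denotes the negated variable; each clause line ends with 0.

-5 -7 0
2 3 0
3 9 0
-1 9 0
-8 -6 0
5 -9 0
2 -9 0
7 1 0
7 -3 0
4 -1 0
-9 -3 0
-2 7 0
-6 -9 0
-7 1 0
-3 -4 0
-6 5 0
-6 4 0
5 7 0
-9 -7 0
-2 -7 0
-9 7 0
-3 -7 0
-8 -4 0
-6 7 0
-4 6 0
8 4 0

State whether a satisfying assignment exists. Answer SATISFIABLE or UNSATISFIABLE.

UNSATISFIABLE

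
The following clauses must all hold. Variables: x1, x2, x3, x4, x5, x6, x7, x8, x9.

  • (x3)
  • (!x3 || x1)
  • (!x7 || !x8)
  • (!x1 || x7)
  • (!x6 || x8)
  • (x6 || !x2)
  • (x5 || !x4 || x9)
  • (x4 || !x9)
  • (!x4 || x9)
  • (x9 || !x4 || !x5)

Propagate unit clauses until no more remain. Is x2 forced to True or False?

False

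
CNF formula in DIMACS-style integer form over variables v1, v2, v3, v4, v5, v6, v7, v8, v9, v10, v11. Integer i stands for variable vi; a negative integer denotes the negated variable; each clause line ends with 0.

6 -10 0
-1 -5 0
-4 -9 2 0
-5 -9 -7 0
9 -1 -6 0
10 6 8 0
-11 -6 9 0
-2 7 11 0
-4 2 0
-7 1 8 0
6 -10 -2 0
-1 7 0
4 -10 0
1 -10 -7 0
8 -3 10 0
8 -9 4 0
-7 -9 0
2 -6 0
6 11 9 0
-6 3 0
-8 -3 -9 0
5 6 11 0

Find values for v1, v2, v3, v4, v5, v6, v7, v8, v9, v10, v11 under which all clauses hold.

Try v1 = False.
Set v2 = True and propagate.
Try v3 = True.
The remaining clauses are satisfied by v4 = True, v5 = True, v6 = True, v7 = True, v8 = True, v9 = False, v10 = False, v11 = False.
Every clause has at least one true literal under this assignment.

v1 = False, v2 = True, v3 = True, v4 = True, v5 = True, v6 = True, v7 = True, v8 = True, v9 = False, v10 = False, v11 = False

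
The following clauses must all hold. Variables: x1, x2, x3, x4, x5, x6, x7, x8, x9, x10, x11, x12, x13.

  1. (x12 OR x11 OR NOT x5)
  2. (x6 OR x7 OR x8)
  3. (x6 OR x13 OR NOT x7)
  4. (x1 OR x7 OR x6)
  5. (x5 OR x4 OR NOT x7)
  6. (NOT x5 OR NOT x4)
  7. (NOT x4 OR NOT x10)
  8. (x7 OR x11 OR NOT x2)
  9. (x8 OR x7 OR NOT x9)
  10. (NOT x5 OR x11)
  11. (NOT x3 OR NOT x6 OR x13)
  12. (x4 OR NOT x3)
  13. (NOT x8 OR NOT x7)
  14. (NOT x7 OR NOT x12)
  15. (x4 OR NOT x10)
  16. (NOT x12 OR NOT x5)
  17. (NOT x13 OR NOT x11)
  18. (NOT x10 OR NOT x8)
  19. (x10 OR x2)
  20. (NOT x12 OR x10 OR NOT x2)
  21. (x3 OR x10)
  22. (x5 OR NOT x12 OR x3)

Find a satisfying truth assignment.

x1=1, x2=1, x3=1, x4=1, x5=0, x6=1, x7=1, x8=0, x9=0, x10=0, x11=0, x12=0, x13=1

Check each clause:
  1. (NOT x5 OR x11 OR x12) — NOT x5 is true.
  2. (x8 OR x6 OR x7) — x6 is true.
  3. (NOT x7 OR x6 OR x13) — x13 is true.
  4. (x6 OR x7 OR x1) — x1 is true.
  5. (x4 OR NOT x7 OR x5) — x4 is true.
  6. (NOT x5 OR NOT x4) — NOT x5 is true.
  7. (NOT x10 OR NOT x4) — NOT x10 is true.
  8. (NOT x2 OR x7 OR x11) — x7 is true.
  9. (x8 OR x7 OR NOT x9) — NOT x9 is true.
  10. (NOT x5 OR x11) — NOT x5 is true.
  11. (NOT x6 OR NOT x3 OR x13) — x13 is true.
  12. (NOT x3 OR x4) — x4 is true.
  13. (NOT x7 OR NOT x8) — NOT x8 is true.
  14. (NOT x12 OR NOT x7) — NOT x12 is true.
  15. (NOT x10 OR x4) — x4 is true.
  16. (NOT x12 OR NOT x5) — NOT x5 is true.
  17. (NOT x13 OR NOT x11) — NOT x11 is true.
  18. (NOT x8 OR NOT x10) — NOT x8 is true.
  19. (x2 OR x10) — x2 is true.
  20. (NOT x12 OR x10 OR NOT x2) — NOT x12 is true.
  21. (x3 OR x10) — x3 is true.
  22. (NOT x12 OR x3 OR x5) — x3 is true.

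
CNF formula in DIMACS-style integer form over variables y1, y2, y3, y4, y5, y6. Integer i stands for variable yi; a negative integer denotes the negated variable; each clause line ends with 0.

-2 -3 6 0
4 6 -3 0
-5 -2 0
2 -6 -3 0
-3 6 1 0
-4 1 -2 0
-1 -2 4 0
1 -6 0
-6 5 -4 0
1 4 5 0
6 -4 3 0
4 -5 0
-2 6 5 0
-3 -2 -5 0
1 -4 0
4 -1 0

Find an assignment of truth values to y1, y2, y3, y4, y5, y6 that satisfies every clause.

y1=True, y2=False, y3=True, y4=True, y5=False, y6=False

Branch on y1: take y1 = True.
  then y4 is forced to True.
Set y2 = False and propagate.
Try y3 = True.
  then y6 is forced to False.
y5 is now unconstrained; take y5 = False.
Check each clause:
  1. (NOT y3 OR NOT y2 OR y6) — NOT y2 is true.
  2. (NOT y3 OR y4 OR y6) — y4 is true.
  3. (NOT y5 OR NOT y2) — NOT y5 is true.
  4. (y2 OR NOT y3 OR NOT y6) — NOT y6 is true.
  5. (NOT y3 OR y6 OR y1) — y1 is true.
  6. (NOT y4 OR y1 OR NOT y2) — y1 is true.
  7. (y4 OR NOT y1 OR NOT y2) — y4 is true.
  8. (NOT y6 OR y1) — y1 is true.
  9. (NOT y4 OR NOT y6 OR y5) — NOT y6 is true.
  10. (y5 OR y1 OR y4) — y1 is true.
  11. (y6 OR y3 OR NOT y4) — y3 is true.
  12. (NOT y5 OR y4) — NOT y5 is true.
  13. (NOT y2 OR y5 OR y6) — NOT y2 is true.
  14. (NOT y3 OR NOT y2 OR NOT y5) — NOT y5 is true.
  15. (NOT y4 OR y1) — y1 is true.
  16. (NOT y1 OR y4) — y4 is true.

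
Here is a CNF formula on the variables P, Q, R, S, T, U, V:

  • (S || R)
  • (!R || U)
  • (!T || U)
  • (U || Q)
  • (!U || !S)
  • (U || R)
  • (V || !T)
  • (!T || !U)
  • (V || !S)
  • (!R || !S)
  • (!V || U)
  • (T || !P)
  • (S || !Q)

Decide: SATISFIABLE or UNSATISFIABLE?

SATISFIABLE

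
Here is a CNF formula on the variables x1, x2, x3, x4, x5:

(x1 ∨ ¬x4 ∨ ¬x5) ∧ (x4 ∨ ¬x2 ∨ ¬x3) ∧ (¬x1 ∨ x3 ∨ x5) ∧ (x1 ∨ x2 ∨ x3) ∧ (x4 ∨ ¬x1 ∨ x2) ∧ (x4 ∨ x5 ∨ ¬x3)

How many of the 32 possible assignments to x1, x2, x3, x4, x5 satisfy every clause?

13

Split on x1, then x3.
  x1=T, x3=T: remaining (x2,x4,x5) ∈ {(F,T,F); (F,T,T); (T,T,F); (T,T,T)} — 4.
  x1=T, x3=F: remaining (x2,x4,x5) ∈ {(F,T,T); (T,F,T); (T,T,T)} — 3.
  x1=F, x3=T: remaining (x2,x4,x5) ∈ {(F,F,T); (F,T,F); (T,T,F)} — 3.
  x1=F, x3=F: remaining (x2,x4,x5) ∈ {(T,F,F); (T,F,T); (T,T,F)} — 3.
Total: 4 + 3 + 3 + 3 = 13.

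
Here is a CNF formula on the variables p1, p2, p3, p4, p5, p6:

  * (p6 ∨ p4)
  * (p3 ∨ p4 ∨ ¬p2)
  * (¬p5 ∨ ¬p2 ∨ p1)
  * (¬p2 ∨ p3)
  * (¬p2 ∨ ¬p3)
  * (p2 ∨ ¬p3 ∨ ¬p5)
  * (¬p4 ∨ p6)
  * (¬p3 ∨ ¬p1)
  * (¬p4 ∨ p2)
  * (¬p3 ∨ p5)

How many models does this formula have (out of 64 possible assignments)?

4

The models are:
  p1=F p2=F p3=F p4=F p5=F p6=T
  p1=F p2=F p3=F p4=F p5=T p6=T
  p1=T p2=F p3=F p4=F p5=F p6=T
  p1=T p2=F p3=F p4=F p5=T p6=T
Count: 4.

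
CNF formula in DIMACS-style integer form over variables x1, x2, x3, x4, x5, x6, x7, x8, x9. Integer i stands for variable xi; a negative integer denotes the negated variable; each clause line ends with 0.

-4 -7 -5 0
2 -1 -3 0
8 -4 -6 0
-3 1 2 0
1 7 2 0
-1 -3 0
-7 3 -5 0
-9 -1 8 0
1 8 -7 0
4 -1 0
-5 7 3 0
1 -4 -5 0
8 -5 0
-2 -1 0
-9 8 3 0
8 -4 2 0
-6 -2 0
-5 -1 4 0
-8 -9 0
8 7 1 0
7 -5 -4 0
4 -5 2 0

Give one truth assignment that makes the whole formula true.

x1 = F, x2 = T, x3 = T, x4 = F, x5 = F, x6 = F, x7 = F, x8 = T, x9 = F

Check each clause:
  1. (¬x5 ∨ ¬x7 ∨ ¬x4) — ¬x7 is true.
  2. (¬x3 ∨ x2 ∨ ¬x1) — x2 is true.
  3. (¬x6 ∨ x8 ∨ ¬x4) — x8 is true.
  4. (x2 ∨ ¬x3 ∨ x1) — x2 is true.
  5. (x7 ∨ x1 ∨ x2) — x2 is true.
  6. (¬x3 ∨ ¬x1) — ¬x1 is true.
  7. (¬x7 ∨ ¬x5 ∨ x3) — x3 is true.
  8. (x8 ∨ ¬x1 ∨ ¬x9) — x8 is true.
  9. (¬x7 ∨ x8 ∨ x1) — x8 is true.
  10. (x4 ∨ ¬x1) — ¬x1 is true.
  11. (x7 ∨ x3 ∨ ¬x5) — x3 is true.
  12. (x1 ∨ ¬x5 ∨ ¬x4) — ¬x5 is true.
  13. (¬x5 ∨ x8) — x8 is true.
  14. (¬x1 ∨ ¬x2) — ¬x1 is true.
  15. (x3 ∨ x8 ∨ ¬x9) — x8 is true.
  16. (x2 ∨ ¬x4 ∨ x8) — x8 is true.
  17. (¬x2 ∨ ¬x6) — ¬x6 is true.
  18. (¬x1 ∨ x4 ∨ ¬x5) — ¬x5 is true.
  19. (¬x9 ∨ ¬x8) — ¬x9 is true.
  20. (x8 ∨ x1 ∨ x7) — x8 is true.
  21. (x7 ∨ ¬x5 ∨ ¬x4) — ¬x5 is true.
  22. (¬x5 ∨ x4 ∨ x2) — x2 is true.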